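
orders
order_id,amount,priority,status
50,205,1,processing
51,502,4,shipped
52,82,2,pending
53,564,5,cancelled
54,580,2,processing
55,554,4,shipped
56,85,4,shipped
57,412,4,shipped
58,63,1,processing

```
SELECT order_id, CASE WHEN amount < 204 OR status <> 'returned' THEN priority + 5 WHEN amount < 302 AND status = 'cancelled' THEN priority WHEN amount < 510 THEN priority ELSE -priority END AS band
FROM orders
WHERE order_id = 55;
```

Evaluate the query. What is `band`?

9

order_id = 55: amount=554, priority=4, status=shipped.
amount < 204 OR status <> 'returned' → true → 9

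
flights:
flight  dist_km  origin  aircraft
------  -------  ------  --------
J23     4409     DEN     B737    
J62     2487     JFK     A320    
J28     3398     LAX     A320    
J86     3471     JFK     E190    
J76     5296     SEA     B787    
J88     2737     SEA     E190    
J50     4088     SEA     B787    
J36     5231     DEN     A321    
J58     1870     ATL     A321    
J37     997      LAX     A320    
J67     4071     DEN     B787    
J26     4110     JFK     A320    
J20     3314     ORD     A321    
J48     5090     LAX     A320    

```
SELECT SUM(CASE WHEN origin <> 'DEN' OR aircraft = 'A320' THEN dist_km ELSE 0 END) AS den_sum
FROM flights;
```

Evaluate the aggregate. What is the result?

36858

flight=J23: ✗
flight=J62: ✓ → 2487
flight=J28: ✓ → 3398
flight=J86: ✓ → 3471
flight=J76: ✓ → 5296
flight=J88: ✓ → 2737
flight=J50: ✓ → 4088
flight=J36: ✗
flight=J58: ✓ → 1870
flight=J37: ✓ → 997
flight=J67: ✗
flight=J26: ✓ → 4110
flight=J20: ✓ → 3314
flight=J48: ✓ → 5090
den_sum = 2487 + 3398 + 3471 + 5296 + 2737 + 4088 + 1870 + 997 + 4110 + 3314 + 5090 = 36858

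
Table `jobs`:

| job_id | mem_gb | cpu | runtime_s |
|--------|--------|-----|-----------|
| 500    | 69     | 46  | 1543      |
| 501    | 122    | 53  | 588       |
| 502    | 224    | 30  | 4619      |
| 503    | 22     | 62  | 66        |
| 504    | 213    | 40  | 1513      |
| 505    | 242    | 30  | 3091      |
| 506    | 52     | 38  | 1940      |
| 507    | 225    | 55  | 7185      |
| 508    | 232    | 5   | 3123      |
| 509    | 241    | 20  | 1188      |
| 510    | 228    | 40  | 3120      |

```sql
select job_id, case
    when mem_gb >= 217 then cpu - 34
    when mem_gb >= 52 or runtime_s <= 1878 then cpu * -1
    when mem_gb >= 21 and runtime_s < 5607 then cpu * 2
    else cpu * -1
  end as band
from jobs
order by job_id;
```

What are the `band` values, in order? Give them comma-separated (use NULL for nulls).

job_id=500: mem_gb >= 52 or runtime_s <= 1878 → -46
job_id=501: mem_gb >= 52 or runtime_s <= 1878 → -53
job_id=502: mem_gb >= 217 → -4
job_id=503: mem_gb >= 52 or runtime_s <= 1878 → -62
job_id=504: mem_gb >= 52 or runtime_s <= 1878 → -40
job_id=505: mem_gb >= 217 → -4
job_id=506: mem_gb >= 52 or runtime_s <= 1878 → -38
job_id=507: mem_gb >= 217 → 21
job_id=508: mem_gb >= 217 → -29
job_id=509: mem_gb >= 217 → -14
job_id=510: mem_gb >= 217 → 6

-46, -53, -4, -62, -40, -4, -38, 21, -29, -14, 6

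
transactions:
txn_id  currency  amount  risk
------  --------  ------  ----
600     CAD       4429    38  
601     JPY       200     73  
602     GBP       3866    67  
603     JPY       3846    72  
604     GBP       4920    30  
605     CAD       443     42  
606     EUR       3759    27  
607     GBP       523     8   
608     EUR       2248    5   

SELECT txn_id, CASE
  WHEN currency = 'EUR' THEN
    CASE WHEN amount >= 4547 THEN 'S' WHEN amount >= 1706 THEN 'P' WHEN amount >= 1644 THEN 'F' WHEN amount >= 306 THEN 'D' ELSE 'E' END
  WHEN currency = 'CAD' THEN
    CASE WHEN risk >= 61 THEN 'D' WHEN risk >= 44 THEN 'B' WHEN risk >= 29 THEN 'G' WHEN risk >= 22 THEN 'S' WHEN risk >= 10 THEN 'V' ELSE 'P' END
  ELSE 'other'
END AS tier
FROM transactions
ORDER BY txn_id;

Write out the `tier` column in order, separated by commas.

G, other, other, other, other, G, P, other, P

txn_id=600: currency='CAD' → inner[risk >= 29] → G
txn_id=601: currency='JPY' → outer ELSE → other
txn_id=602: currency='GBP' → outer ELSE → other
txn_id=603: currency='JPY' → outer ELSE → other
txn_id=604: currency='GBP' → outer ELSE → other
txn_id=605: currency='CAD' → inner[risk >= 29] → G
txn_id=606: currency='EUR' → inner[amount >= 1706] → P
txn_id=607: currency='GBP' → outer ELSE → other
txn_id=608: currency='EUR' → inner[amount >= 1706] → P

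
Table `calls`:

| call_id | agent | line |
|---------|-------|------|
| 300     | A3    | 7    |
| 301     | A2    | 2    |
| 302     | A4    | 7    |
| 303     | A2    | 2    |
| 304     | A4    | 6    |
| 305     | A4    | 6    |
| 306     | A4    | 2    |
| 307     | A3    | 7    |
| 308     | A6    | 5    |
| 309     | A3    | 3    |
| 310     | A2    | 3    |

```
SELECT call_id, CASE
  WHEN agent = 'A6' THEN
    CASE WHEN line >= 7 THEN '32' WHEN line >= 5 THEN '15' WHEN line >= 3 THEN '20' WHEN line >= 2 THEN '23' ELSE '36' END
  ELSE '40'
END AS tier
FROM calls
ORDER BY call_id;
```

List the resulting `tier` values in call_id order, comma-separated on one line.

40, 40, 40, 40, 40, 40, 40, 40, 15, 40, 40

call_id=300: agent='A3' → outer ELSE → 40
call_id=301: agent='A2' → outer ELSE → 40
call_id=302: agent='A4' → outer ELSE → 40
call_id=303: agent='A2' → outer ELSE → 40
call_id=304: agent='A4' → outer ELSE → 40
call_id=305: agent='A4' → outer ELSE → 40
call_id=306: agent='A4' → outer ELSE → 40
call_id=307: agent='A3' → outer ELSE → 40
call_id=308: agent='A6' → inner[line >= 5] → 15
call_id=309: agent='A3' → outer ELSE → 40
call_id=310: agent='A2' → outer ELSE → 40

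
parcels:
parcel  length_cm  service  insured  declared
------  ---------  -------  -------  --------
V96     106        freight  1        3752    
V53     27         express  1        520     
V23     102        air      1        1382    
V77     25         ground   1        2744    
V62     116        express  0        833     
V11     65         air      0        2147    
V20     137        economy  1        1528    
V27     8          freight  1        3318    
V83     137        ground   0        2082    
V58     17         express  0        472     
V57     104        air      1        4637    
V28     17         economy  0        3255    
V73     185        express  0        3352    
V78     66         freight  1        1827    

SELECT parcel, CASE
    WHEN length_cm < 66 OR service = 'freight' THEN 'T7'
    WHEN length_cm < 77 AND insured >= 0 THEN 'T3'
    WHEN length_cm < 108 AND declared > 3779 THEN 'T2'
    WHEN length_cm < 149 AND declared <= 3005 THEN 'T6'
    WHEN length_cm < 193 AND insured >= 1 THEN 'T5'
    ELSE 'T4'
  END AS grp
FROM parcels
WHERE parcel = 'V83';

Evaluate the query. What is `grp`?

parcel = V83: length_cm=137, service=ground, insured=0, declared=2082.
length_cm < 66 OR service = 'freight' → false
length_cm < 77 AND insured >= 0 → false
length_cm < 108 AND declared > 3779 → false
length_cm < 149 AND declared <= 3005 → true → T6

T6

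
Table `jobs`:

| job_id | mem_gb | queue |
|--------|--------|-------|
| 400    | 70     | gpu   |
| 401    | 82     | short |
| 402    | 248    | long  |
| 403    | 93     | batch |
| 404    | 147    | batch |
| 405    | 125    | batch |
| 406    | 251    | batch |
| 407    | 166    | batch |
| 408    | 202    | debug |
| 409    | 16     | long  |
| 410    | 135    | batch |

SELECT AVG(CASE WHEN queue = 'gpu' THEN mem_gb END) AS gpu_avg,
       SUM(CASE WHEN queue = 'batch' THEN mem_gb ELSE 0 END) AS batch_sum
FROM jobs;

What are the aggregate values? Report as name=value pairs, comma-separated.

gpu_avg=70, batch_sum=917

[gpu_avg: queue = 'gpu']
job_id=400: ✓ → 70
job_id=401: ✗
job_id=402: ✗
job_id=403: ✗
job_id=404: ✗
job_id=405: ✗
job_id=406: ✗
job_id=407: ✗
job_id=408: ✗
job_id=409: ✗
job_id=410: ✗
gpu_avg = 70
—
[batch_sum: queue = 'batch']
job_id=400: ✗
job_id=401: ✗
job_id=402: ✗
job_id=403: ✓ → 93
job_id=404: ✓ → 147
job_id=405: ✓ → 125
job_id=406: ✓ → 251
job_id=407: ✓ → 166
job_id=408: ✗
job_id=409: ✗
job_id=410: ✓ → 135
batch_sum = 93 + 147 + 125 + 251 + 166 + 135 = 917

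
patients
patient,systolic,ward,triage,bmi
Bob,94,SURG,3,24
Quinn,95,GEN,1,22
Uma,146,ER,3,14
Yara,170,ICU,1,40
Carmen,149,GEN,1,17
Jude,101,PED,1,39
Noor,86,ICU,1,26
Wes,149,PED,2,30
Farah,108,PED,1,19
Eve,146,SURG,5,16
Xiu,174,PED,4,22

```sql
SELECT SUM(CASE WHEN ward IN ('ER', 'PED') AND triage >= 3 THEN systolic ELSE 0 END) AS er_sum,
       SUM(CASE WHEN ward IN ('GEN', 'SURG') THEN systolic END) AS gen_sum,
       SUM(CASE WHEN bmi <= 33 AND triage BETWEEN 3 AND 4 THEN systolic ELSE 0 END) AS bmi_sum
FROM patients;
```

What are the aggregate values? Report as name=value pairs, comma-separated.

er_sum=320, gen_sum=484, bmi_sum=414

[er_sum: ward IN ('ER', 'PED') AND triage >= 3]
patient=Bob: ✗
patient=Quinn: ✗
patient=Uma: ✓ → 146
patient=Yara: ✗
patient=Carmen: ✗
patient=Jude: ✗
patient=Noor: ✗
patient=Wes: ✗
patient=Farah: ✗
patient=Eve: ✗
patient=Xiu: ✓ → 174
er_sum = 146 + 174 = 320
—
[gen_sum: ward IN ('GEN', 'SURG')]
patient=Bob: ✓ → 94
patient=Quinn: ✓ → 95
patient=Uma: ✗
patient=Yara: ✗
patient=Carmen: ✓ → 149
patient=Jude: ✗
patient=Noor: ✗
patient=Wes: ✗
patient=Farah: ✗
patient=Eve: ✓ → 146
patient=Xiu: ✗
gen_sum = 94 + 95 + 149 + 146 = 484
—
[bmi_sum: bmi <= 33 AND triage BETWEEN 3 AND 4]
patient=Bob: ✓ → 94
patient=Quinn: ✗
patient=Uma: ✓ → 146
patient=Yara: ✗
patient=Carmen: ✗
patient=Jude: ✗
patient=Noor: ✗
patient=Wes: ✗
patient=Farah: ✗
patient=Eve: ✗
patient=Xiu: ✓ → 174
bmi_sum = 94 + 146 + 174 = 414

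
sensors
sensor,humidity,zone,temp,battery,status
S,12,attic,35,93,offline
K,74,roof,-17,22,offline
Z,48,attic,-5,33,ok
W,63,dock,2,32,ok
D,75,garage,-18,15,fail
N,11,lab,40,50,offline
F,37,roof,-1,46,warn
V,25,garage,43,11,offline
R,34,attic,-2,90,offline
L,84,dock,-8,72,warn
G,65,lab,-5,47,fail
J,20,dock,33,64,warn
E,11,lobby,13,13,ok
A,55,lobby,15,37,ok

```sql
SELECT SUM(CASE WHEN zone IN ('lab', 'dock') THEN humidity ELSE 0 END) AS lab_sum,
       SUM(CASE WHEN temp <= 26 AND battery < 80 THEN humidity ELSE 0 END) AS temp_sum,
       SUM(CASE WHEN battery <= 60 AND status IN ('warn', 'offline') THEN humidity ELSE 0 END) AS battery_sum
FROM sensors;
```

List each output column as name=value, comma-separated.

[lab_sum: zone IN ('lab', 'dock')]
sensor=S: ✗
sensor=K: ✗
sensor=Z: ✗
sensor=W: ✓ → 63
sensor=D: ✗
sensor=N: ✓ → 11
sensor=F: ✗
sensor=V: ✗
sensor=R: ✗
sensor=L: ✓ → 84
sensor=G: ✓ → 65
sensor=J: ✓ → 20
sensor=E: ✗
sensor=A: ✗
lab_sum = 63 + 11 + 84 + 65 + 20 = 243
—
[temp_sum: temp <= 26 AND battery < 80]
sensor=S: ✗
sensor=K: ✓ → 74
sensor=Z: ✓ → 48
sensor=W: ✓ → 63
sensor=D: ✓ → 75
sensor=N: ✗
sensor=F: ✓ → 37
sensor=V: ✗
sensor=R: ✗
sensor=L: ✓ → 84
sensor=G: ✓ → 65
sensor=J: ✗
sensor=E: ✓ → 11
sensor=A: ✓ → 55
temp_sum = 74 + 48 + 63 + 75 + 37 + 84 + 65 + 11 + 55 = 512
—
[battery_sum: battery <= 60 AND status IN ('warn', 'offline')]
sensor=S: ✗
sensor=K: ✓ → 74
sensor=Z: ✗
sensor=W: ✗
sensor=D: ✗
sensor=N: ✓ → 11
sensor=F: ✓ → 37
sensor=V: ✓ → 25
sensor=R: ✗
sensor=L: ✗
sensor=G: ✗
sensor=J: ✗
sensor=E: ✗
sensor=A: ✗
battery_sum = 74 + 11 + 37 + 25 = 147

lab_sum=243, temp_sum=512, battery_sum=147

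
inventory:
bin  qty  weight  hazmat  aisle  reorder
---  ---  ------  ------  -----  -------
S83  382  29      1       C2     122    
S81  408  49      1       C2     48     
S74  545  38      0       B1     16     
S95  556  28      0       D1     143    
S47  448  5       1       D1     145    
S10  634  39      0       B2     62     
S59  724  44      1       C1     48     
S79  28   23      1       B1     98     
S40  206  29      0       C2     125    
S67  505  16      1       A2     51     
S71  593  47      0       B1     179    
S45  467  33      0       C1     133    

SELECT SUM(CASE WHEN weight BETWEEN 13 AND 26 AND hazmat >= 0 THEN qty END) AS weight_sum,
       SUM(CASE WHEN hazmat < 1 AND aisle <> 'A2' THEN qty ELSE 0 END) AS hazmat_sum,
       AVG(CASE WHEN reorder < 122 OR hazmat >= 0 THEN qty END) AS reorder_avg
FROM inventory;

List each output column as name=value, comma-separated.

weight_sum=533, hazmat_sum=3001, reorder_avg=458

[weight_sum: weight BETWEEN 13 AND 26 AND hazmat >= 0]
bin=S83: ✗
bin=S81: ✗
bin=S74: ✗
bin=S95: ✗
bin=S47: ✗
bin=S10: ✗
bin=S59: ✗
bin=S79: ✓ → 28
bin=S40: ✗
bin=S67: ✓ → 505
bin=S71: ✗
bin=S45: ✗
weight_sum = 28 + 505 = 533
—
[hazmat_sum: hazmat < 1 AND aisle <> 'A2']
bin=S83: ✗
bin=S81: ✗
bin=S74: ✓ → 545
bin=S95: ✓ → 556
bin=S47: ✗
bin=S10: ✓ → 634
bin=S59: ✗
bin=S79: ✗
bin=S40: ✓ → 206
bin=S67: ✗
bin=S71: ✓ → 593
bin=S45: ✓ → 467
hazmat_sum = 545 + 556 + 634 + 206 + 593 + 467 = 3001
—
[reorder_avg: reorder < 122 OR hazmat >= 0]
bin=S83: ✓ → 382
bin=S81: ✓ → 408
bin=S74: ✓ → 545
bin=S95: ✓ → 556
bin=S47: ✓ → 448
bin=S10: ✓ → 634
bin=S59: ✓ → 724
bin=S79: ✓ → 28
bin=S40: ✓ → 206
bin=S67: ✓ → 505
bin=S71: ✓ → 593
bin=S45: ✓ → 467
reorder_avg = (382 + 408 + 545 + 556 + 448 + 634 + 724 + 28 + 206 + 505 + 593 + 467) / 12 = 458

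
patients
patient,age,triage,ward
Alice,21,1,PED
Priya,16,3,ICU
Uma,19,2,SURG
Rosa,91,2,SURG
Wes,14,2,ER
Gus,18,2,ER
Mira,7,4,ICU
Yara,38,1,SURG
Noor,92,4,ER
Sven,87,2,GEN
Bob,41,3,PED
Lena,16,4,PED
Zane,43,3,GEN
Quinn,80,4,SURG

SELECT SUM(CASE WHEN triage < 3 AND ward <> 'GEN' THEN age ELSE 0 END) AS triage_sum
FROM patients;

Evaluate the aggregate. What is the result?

patient=Alice: ✓ → 21
patient=Priya: ✗
patient=Uma: ✓ → 19
patient=Rosa: ✓ → 91
patient=Wes: ✓ → 14
patient=Gus: ✓ → 18
patient=Mira: ✗
patient=Yara: ✓ → 38
patient=Noor: ✗
patient=Sven: ✗
patient=Bob: ✗
patient=Lena: ✗
patient=Zane: ✗
patient=Quinn: ✗
triage_sum = 21 + 19 + 91 + 14 + 18 + 38 = 201

201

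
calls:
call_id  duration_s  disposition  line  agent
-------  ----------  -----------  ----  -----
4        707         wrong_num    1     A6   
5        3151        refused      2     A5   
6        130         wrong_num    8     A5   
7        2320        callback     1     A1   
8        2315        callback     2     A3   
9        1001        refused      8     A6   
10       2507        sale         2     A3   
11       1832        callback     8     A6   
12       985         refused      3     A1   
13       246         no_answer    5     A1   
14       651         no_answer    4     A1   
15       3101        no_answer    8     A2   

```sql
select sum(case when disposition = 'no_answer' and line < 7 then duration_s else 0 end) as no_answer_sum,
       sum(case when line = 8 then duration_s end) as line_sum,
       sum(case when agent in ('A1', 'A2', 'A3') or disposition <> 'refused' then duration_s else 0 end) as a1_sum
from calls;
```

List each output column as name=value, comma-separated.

[no_answer_sum: disposition = 'no_answer' and line < 7]
call_id=4: ✗
call_id=5: ✗
call_id=6: ✗
call_id=7: ✗
call_id=8: ✗
call_id=9: ✗
call_id=10: ✗
call_id=11: ✗
call_id=12: ✗
call_id=13: ✓ → 246
call_id=14: ✓ → 651
call_id=15: ✗
no_answer_sum = 246 + 651 = 897
—
[line_sum: line = 8]
call_id=4: ✗
call_id=5: ✗
call_id=6: ✓ → 130
call_id=7: ✗
call_id=8: ✗
call_id=9: ✓ → 1001
call_id=10: ✗
call_id=11: ✓ → 1832
call_id=12: ✗
call_id=13: ✗
call_id=14: ✗
call_id=15: ✓ → 3101
line_sum = 130 + 1001 + 1832 + 3101 = 6064
—
[a1_sum: agent in ('A1', 'A2', 'A3') or disposition <> 'refused']
call_id=4: ✓ → 707
call_id=5: ✗
call_id=6: ✓ → 130
call_id=7: ✓ → 2320
call_id=8: ✓ → 2315
call_id=9: ✗
call_id=10: ✓ → 2507
call_id=11: ✓ → 1832
call_id=12: ✓ → 985
call_id=13: ✓ → 246
call_id=14: ✓ → 651
call_id=15: ✓ → 3101
a1_sum = 707 + 130 + 2320 + 2315 + 2507 + 1832 + 985 + 246 + 651 + 3101 = 14794

no_answer_sum=897, line_sum=6064, a1_sum=14794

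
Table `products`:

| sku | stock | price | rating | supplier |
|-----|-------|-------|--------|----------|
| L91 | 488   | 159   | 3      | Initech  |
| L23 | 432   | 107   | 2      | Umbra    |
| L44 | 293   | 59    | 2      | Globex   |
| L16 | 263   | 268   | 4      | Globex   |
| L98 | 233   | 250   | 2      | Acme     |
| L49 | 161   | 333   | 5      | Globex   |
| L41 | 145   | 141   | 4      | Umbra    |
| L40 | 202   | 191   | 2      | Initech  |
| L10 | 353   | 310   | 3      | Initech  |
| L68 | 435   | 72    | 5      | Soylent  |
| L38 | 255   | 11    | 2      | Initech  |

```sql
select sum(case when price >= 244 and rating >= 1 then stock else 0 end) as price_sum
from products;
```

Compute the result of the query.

1010

sku=L91: ✗
sku=L23: ✗
sku=L44: ✗
sku=L16: ✓ → 263
sku=L98: ✓ → 233
sku=L49: ✓ → 161
sku=L41: ✗
sku=L40: ✗
sku=L10: ✓ → 353
sku=L68: ✗
sku=L38: ✗
price_sum = 263 + 233 + 161 + 353 = 1010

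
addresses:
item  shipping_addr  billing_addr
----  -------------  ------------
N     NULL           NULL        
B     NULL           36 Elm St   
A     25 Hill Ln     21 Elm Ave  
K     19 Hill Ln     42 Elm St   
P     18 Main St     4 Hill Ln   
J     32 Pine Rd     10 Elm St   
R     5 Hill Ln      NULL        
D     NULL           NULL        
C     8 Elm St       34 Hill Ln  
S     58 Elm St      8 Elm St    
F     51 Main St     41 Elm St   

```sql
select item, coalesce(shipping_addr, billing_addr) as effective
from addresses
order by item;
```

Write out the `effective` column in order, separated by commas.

25 Hill Ln, 36 Elm St, 8 Elm St, NULL, 51 Main St, 32 Pine Rd, 19 Hill Ln, NULL, 18 Main St, 5 Hill Ln, 58 Elm St

item=A: shipping_addr=25 Hill Ln → 25 Hill Ln
item=B: shipping_addr=NULL, billing_addr=36 Elm St → 36 Elm St
item=C: shipping_addr=8 Elm St → 8 Elm St
item=D: shipping_addr=NULL, billing_addr=NULL (all NULL) → NULL
item=F: shipping_addr=51 Main St → 51 Main St
item=J: shipping_addr=32 Pine Rd → 32 Pine Rd
item=K: shipping_addr=19 Hill Ln → 19 Hill Ln
item=N: shipping_addr=NULL, billing_addr=NULL (all NULL) → NULL
item=P: shipping_addr=18 Main St → 18 Main St
item=R: shipping_addr=5 Hill Ln → 5 Hill Ln
item=S: shipping_addr=58 Elm St → 58 Elm St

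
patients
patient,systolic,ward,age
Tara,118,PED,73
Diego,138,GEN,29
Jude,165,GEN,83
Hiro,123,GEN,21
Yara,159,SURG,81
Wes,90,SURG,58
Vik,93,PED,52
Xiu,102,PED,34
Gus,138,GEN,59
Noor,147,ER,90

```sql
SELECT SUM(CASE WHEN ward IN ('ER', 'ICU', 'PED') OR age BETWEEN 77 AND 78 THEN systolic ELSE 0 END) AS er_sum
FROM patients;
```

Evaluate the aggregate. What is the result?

patient=Tara: ✓ → 118
patient=Diego: ✗
patient=Jude: ✗
patient=Hiro: ✗
patient=Yara: ✗
patient=Wes: ✗
patient=Vik: ✓ → 93
patient=Xiu: ✓ → 102
patient=Gus: ✗
patient=Noor: ✓ → 147
er_sum = 118 + 93 + 102 + 147 = 460

460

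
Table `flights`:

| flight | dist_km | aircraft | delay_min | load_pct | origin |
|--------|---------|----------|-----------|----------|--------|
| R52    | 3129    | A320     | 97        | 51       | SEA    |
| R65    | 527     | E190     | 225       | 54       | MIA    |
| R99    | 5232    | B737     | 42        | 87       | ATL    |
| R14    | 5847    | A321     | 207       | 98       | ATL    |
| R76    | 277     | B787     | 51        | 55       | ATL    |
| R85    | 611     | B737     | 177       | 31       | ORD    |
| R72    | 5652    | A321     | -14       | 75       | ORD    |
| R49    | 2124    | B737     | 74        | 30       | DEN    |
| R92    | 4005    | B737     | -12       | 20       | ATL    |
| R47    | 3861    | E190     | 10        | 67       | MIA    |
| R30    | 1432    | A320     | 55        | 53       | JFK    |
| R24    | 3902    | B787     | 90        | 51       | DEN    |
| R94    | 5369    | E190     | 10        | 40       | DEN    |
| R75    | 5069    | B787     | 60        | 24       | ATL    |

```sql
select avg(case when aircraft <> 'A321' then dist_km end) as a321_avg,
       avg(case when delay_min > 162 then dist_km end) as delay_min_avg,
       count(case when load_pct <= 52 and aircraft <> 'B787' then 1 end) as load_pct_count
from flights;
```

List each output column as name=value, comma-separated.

a321_avg=2961.5, delay_min_avg=2328.3333333333, load_pct_count=5

[a321_avg: aircraft <> 'A321']
flight=R52: ✓ → 3129
flight=R65: ✓ → 527
flight=R99: ✓ → 5232
flight=R14: ✗
flight=R76: ✓ → 277
flight=R85: ✓ → 611
flight=R72: ✗
flight=R49: ✓ → 2124
flight=R92: ✓ → 4005
flight=R47: ✓ → 3861
flight=R30: ✓ → 1432
flight=R24: ✓ → 3902
flight=R94: ✓ → 5369
flight=R75: ✓ → 5069
a321_avg = (3129 + 527 + 5232 + 277 + 611 + 2124 + 4005 + 3861 + 1432 + 3902 + 5369 + 5069) / 12 = 2961.5
—
[delay_min_avg: delay_min > 162]
flight=R52: ✗
flight=R65: ✓ → 527
flight=R99: ✗
flight=R14: ✓ → 5847
flight=R76: ✗
flight=R85: ✓ → 611
flight=R72: ✗
flight=R49: ✗
flight=R92: ✗
flight=R47: ✗
flight=R30: ✗
flight=R24: ✗
flight=R94: ✗
flight=R75: ✗
delay_min_avg = (527 + 5847 + 611) / 3 = 2328.3333333333
—
[load_pct_count: load_pct <= 52 and aircraft <> 'B787']
flight=R52: ✓ → 1
flight=R65: ✗
flight=R99: ✗
flight=R14: ✗
flight=R76: ✗
flight=R85: ✓ → 1
flight=R72: ✗
flight=R49: ✓ → 1
flight=R92: ✓ → 1
flight=R47: ✗
flight=R30: ✗
flight=R24: ✗
flight=R94: ✓ → 1
flight=R75: ✗
load_pct_count = COUNT(1, 1, 1, 1, 1) = 5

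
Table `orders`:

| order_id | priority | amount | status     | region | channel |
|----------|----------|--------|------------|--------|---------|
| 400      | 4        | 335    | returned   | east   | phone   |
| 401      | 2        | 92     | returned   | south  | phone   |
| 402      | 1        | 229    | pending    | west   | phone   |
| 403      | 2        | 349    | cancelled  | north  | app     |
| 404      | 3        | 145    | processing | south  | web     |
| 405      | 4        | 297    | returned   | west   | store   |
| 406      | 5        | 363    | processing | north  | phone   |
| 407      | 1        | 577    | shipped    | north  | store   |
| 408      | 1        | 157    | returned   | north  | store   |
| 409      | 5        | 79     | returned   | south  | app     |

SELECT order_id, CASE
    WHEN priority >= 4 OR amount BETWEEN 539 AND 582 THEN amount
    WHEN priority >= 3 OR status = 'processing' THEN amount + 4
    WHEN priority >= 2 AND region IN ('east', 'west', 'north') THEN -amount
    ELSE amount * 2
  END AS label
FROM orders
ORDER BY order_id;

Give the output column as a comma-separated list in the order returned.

order_id=400: priority >= 4 OR amount BETWEEN 539 AND 582 → 335
order_id=401: ELSE → 184
order_id=402: ELSE → 458
order_id=403: priority >= 2 AND region IN ('east', 'west', 'north') → -349
order_id=404: priority >= 3 OR status = 'processing' → 149
order_id=405: priority >= 4 OR amount BETWEEN 539 AND 582 → 297
order_id=406: priority >= 4 OR amount BETWEEN 539 AND 582 → 363
order_id=407: priority >= 4 OR amount BETWEEN 539 AND 582 → 577
order_id=408: ELSE → 314
order_id=409: priority >= 4 OR amount BETWEEN 539 AND 582 → 79

335, 184, 458, -349, 149, 297, 363, 577, 314, 79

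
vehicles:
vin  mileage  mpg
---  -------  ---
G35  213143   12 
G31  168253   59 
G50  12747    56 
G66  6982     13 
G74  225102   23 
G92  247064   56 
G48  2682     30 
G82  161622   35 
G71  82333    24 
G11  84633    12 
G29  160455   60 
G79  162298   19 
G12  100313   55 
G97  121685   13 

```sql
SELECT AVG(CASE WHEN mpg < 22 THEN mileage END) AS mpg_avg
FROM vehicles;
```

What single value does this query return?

vin=G35: ✓ → 213143
vin=G31: ✗
vin=G50: ✗
vin=G66: ✓ → 6982
vin=G74: ✗
vin=G92: ✗
vin=G48: ✗
vin=G82: ✗
vin=G71: ✗
vin=G11: ✓ → 84633
vin=G29: ✗
vin=G79: ✓ → 162298
vin=G12: ✗
vin=G97: ✓ → 121685
mpg_avg = (213143 + 6982 + 84633 + 162298 + 121685) / 5 = 117748.2

117748.2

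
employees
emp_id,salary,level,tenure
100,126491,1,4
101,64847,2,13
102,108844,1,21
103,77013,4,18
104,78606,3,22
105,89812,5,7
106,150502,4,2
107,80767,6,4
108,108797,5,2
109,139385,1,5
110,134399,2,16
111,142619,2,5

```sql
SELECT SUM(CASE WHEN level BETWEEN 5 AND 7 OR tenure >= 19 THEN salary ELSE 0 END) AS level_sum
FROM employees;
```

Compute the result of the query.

466826

emp_id=100: ✗
emp_id=101: ✗
emp_id=102: ✓ → 108844
emp_id=103: ✗
emp_id=104: ✓ → 78606
emp_id=105: ✓ → 89812
emp_id=106: ✗
emp_id=107: ✓ → 80767
emp_id=108: ✓ → 108797
emp_id=109: ✗
emp_id=110: ✗
emp_id=111: ✗
level_sum = 108844 + 78606 + 89812 + 80767 + 108797 = 466826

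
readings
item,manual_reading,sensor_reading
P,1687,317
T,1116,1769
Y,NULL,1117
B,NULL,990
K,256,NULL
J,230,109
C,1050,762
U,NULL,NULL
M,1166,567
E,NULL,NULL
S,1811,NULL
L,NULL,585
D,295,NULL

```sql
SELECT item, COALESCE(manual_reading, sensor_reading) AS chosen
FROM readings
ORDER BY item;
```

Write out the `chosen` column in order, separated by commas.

990, 1050, 295, NULL, 230, 256, 585, 1166, 1687, 1811, 1116, NULL, 1117

item=B: manual_reading=NULL, sensor_reading=990 → 990
item=C: manual_reading=1050 → 1050
item=D: manual_reading=295 → 295
item=E: manual_reading=NULL, sensor_reading=NULL (all NULL) → NULL
item=J: manual_reading=230 → 230
item=K: manual_reading=256 → 256
item=L: manual_reading=NULL, sensor_reading=585 → 585
item=M: manual_reading=1166 → 1166
item=P: manual_reading=1687 → 1687
item=S: manual_reading=1811 → 1811
item=T: manual_reading=1116 → 1116
item=U: manual_reading=NULL, sensor_reading=NULL (all NULL) → NULL
item=Y: manual_reading=NULL, sensor_reading=1117 → 1117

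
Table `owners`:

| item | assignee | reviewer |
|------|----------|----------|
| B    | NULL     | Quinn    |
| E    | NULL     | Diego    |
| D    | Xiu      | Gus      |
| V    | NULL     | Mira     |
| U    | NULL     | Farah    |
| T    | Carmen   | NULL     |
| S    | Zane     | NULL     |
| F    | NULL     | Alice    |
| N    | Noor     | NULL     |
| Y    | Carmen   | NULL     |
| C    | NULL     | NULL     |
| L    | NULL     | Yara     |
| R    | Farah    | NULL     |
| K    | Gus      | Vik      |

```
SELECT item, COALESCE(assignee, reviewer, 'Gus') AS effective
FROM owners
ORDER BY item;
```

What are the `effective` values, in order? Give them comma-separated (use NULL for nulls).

Quinn, Gus, Xiu, Diego, Alice, Gus, Yara, Noor, Farah, Zane, Carmen, Farah, Mira, Carmen

item=B: assignee=NULL, reviewer=Quinn → Quinn
item=C: assignee=NULL, reviewer=NULL, → literal Gus → Gus
item=D: assignee=Xiu → Xiu
item=E: assignee=NULL, reviewer=Diego → Diego
item=F: assignee=NULL, reviewer=Alice → Alice
item=K: assignee=Gus → Gus
item=L: assignee=NULL, reviewer=Yara → Yara
item=N: assignee=Noor → Noor
item=R: assignee=Farah → Farah
item=S: assignee=Zane → Zane
item=T: assignee=Carmen → Carmen
item=U: assignee=NULL, reviewer=Farah → Farah
item=V: assignee=NULL, reviewer=Mira → Mira
item=Y: assignee=Carmen → Carmen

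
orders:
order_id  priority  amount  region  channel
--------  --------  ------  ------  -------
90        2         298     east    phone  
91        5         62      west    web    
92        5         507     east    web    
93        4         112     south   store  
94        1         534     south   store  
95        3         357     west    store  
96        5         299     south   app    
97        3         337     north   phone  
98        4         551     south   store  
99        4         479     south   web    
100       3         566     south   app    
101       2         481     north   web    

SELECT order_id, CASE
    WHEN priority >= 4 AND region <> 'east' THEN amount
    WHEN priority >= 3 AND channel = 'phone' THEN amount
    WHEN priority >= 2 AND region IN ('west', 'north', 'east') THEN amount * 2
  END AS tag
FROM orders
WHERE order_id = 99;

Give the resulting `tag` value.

order_id = 99: priority=4, amount=479, region=south, channel=web.
priority >= 4 AND region <> 'east' → true → 479

479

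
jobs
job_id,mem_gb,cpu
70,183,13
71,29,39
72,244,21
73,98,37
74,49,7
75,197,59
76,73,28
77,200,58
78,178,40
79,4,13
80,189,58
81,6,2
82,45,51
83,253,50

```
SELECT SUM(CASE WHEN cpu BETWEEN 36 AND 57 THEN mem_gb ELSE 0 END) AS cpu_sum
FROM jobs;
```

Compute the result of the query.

job_id=70: ✗
job_id=71: ✓ → 29
job_id=72: ✗
job_id=73: ✓ → 98
job_id=74: ✗
job_id=75: ✗
job_id=76: ✗
job_id=77: ✗
job_id=78: ✓ → 178
job_id=79: ✗
job_id=80: ✗
job_id=81: ✗
job_id=82: ✓ → 45
job_id=83: ✓ → 253
cpu_sum = 29 + 98 + 178 + 45 + 253 = 603

603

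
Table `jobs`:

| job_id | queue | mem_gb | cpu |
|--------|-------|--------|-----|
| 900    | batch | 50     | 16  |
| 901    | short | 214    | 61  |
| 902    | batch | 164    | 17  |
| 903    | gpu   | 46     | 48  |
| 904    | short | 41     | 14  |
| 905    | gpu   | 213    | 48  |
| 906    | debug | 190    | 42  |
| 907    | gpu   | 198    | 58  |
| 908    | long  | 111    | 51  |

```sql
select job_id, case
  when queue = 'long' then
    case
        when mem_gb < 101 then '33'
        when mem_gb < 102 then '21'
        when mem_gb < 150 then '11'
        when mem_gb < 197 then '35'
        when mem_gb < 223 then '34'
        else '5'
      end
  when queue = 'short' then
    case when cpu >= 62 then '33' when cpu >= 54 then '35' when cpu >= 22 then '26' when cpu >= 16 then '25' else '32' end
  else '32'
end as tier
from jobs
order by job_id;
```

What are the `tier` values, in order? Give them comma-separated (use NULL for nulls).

32, 35, 32, 32, 32, 32, 32, 32, 11

job_id=900: queue='batch' → outer ELSE → 32
job_id=901: queue='short' → inner[cpu >= 54] → 35
job_id=902: queue='batch' → outer ELSE → 32
job_id=903: queue='gpu' → outer ELSE → 32
job_id=904: queue='short' → inner[ELSE] → 32
job_id=905: queue='gpu' → outer ELSE → 32
job_id=906: queue='debug' → outer ELSE → 32
job_id=907: queue='gpu' → outer ELSE → 32
job_id=908: queue='long' → inner[mem_gb < 150] → 11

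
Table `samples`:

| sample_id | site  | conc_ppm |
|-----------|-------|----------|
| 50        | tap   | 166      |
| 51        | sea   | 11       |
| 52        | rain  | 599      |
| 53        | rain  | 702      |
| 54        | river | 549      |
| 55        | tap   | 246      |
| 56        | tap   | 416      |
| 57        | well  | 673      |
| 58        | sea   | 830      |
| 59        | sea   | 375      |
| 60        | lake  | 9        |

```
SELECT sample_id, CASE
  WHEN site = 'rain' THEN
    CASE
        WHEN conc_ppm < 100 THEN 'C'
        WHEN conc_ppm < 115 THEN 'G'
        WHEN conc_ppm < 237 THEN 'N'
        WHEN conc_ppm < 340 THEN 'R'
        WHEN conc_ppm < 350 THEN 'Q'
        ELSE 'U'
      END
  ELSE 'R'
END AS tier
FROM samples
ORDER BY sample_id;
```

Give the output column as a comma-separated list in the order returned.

sample_id=50: site='tap' → outer ELSE → R
sample_id=51: site='sea' → outer ELSE → R
sample_id=52: site='rain' → inner[ELSE] → U
sample_id=53: site='rain' → inner[ELSE] → U
sample_id=54: site='river' → outer ELSE → R
sample_id=55: site='tap' → outer ELSE → R
sample_id=56: site='tap' → outer ELSE → R
sample_id=57: site='well' → outer ELSE → R
sample_id=58: site='sea' → outer ELSE → R
sample_id=59: site='sea' → outer ELSE → R
sample_id=60: site='lake' → outer ELSE → R

R, R, U, U, R, R, R, R, R, R, R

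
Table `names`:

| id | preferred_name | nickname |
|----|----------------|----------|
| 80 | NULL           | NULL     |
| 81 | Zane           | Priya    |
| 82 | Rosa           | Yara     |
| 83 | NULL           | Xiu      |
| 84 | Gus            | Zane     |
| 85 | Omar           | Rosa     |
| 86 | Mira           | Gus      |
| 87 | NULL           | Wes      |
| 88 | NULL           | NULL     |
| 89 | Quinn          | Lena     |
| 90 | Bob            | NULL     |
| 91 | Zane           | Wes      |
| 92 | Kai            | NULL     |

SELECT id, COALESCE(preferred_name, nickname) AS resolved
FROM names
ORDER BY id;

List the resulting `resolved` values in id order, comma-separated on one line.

NULL, Zane, Rosa, Xiu, Gus, Omar, Mira, Wes, NULL, Quinn, Bob, Zane, Kai

id=80: preferred_name=NULL, nickname=NULL (all NULL) → NULL
id=81: preferred_name=Zane → Zane
id=82: preferred_name=Rosa → Rosa
id=83: preferred_name=NULL, nickname=Xiu → Xiu
id=84: preferred_name=Gus → Gus
id=85: preferred_name=Omar → Omar
id=86: preferred_name=Mira → Mira
id=87: preferred_name=NULL, nickname=Wes → Wes
id=88: preferred_name=NULL, nickname=NULL (all NULL) → NULL
id=89: preferred_name=Quinn → Quinn
id=90: preferred_name=Bob → Bob
id=91: preferred_name=Zane → Zane
id=92: preferred_name=Kai → Kai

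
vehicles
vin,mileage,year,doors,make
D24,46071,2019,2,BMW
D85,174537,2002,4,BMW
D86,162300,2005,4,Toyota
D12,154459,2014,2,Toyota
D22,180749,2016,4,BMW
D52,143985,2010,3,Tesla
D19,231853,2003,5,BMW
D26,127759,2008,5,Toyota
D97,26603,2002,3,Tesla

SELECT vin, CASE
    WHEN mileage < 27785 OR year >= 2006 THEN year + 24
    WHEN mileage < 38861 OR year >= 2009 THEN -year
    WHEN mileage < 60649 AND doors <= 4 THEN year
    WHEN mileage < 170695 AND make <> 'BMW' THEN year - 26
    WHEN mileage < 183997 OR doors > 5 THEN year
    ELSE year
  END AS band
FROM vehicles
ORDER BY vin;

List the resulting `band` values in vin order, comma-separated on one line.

vin=D12: mileage < 27785 OR year >= 2006 → 2038
vin=D19: ELSE → 2003
vin=D22: mileage < 27785 OR year >= 2006 → 2040
vin=D24: mileage < 27785 OR year >= 2006 → 2043
vin=D26: mileage < 27785 OR year >= 2006 → 2032
vin=D52: mileage < 27785 OR year >= 2006 → 2034
vin=D85: mileage < 183997 OR doors > 5 → 2002
vin=D86: mileage < 170695 AND make <> 'BMW' → 1979
vin=D97: mileage < 27785 OR year >= 2006 → 2026

2038, 2003, 2040, 2043, 2032, 2034, 2002, 1979, 2026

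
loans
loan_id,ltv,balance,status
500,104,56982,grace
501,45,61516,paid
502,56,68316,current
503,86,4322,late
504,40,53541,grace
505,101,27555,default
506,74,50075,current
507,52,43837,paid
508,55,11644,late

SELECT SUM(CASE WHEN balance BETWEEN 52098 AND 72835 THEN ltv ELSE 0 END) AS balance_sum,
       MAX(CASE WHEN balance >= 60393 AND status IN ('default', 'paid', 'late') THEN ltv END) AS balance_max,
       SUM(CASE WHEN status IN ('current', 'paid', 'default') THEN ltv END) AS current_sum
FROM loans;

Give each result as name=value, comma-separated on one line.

[balance_sum: balance BETWEEN 52098 AND 72835]
loan_id=500: ✓ → 104
loan_id=501: ✓ → 45
loan_id=502: ✓ → 56
loan_id=503: ✗
loan_id=504: ✓ → 40
loan_id=505: ✗
loan_id=506: ✗
loan_id=507: ✗
loan_id=508: ✗
balance_sum = 104 + 45 + 56 + 40 = 245
—
[balance_max: balance >= 60393 AND status IN ('default', 'paid', 'late')]
loan_id=500: ✗
loan_id=501: ✓ → 45
loan_id=502: ✗
loan_id=503: ✗
loan_id=504: ✗
loan_id=505: ✗
loan_id=506: ✗
loan_id=507: ✗
loan_id=508: ✗
balance_max = MAX(45) = 45
—
[current_sum: status IN ('current', 'paid', 'default')]
loan_id=500: ✗
loan_id=501: ✓ → 45
loan_id=502: ✓ → 56
loan_id=503: ✗
loan_id=504: ✗
loan_id=505: ✓ → 101
loan_id=506: ✓ → 74
loan_id=507: ✓ → 52
loan_id=508: ✗
current_sum = 45 + 56 + 101 + 74 + 52 = 328

balance_sum=245, balance_max=45, current_sum=328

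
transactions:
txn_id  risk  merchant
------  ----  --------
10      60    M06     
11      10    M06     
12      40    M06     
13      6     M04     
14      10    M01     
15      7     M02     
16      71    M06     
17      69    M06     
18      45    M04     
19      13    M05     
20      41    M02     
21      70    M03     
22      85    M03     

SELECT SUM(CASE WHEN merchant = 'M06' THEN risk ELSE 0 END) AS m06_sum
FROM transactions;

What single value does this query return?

txn_id=10: ✓ → 60
txn_id=11: ✓ → 10
txn_id=12: ✓ → 40
txn_id=13: ✗
txn_id=14: ✗
txn_id=15: ✗
txn_id=16: ✓ → 71
txn_id=17: ✓ → 69
txn_id=18: ✗
txn_id=19: ✗
txn_id=20: ✗
txn_id=21: ✗
txn_id=22: ✗
m06_sum = 60 + 10 + 40 + 71 + 69 = 250

250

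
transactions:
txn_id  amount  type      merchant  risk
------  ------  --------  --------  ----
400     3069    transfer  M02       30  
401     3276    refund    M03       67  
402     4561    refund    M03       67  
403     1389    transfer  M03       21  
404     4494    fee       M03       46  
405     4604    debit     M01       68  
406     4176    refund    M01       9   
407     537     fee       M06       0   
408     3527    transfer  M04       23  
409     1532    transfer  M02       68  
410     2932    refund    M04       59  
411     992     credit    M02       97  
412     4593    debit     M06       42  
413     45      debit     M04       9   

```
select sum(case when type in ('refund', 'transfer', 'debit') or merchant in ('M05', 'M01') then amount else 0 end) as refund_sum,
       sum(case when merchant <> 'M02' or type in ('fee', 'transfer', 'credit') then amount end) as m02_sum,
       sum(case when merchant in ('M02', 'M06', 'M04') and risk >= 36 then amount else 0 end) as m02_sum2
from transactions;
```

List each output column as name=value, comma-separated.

[refund_sum: type in ('refund', 'transfer', 'debit') or merchant in ('M05', 'M01')]
txn_id=400: ✓ → 3069
txn_id=401: ✓ → 3276
txn_id=402: ✓ → 4561
txn_id=403: ✓ → 1389
txn_id=404: ✗
txn_id=405: ✓ → 4604
txn_id=406: ✓ → 4176
txn_id=407: ✗
txn_id=408: ✓ → 3527
txn_id=409: ✓ → 1532
txn_id=410: ✓ → 2932
txn_id=411: ✗
txn_id=412: ✓ → 4593
txn_id=413: ✓ → 45
refund_sum = 3069 + 3276 + 4561 + 1389 + 4604 + 4176 + 3527 + 1532 + 2932 + 4593 + 45 = 33704
—
[m02_sum: merchant <> 'M02' or type in ('fee', 'transfer', 'credit')]
txn_id=400: ✓ → 3069
txn_id=401: ✓ → 3276
txn_id=402: ✓ → 4561
txn_id=403: ✓ → 1389
txn_id=404: ✓ → 4494
txn_id=405: ✓ → 4604
txn_id=406: ✓ → 4176
txn_id=407: ✓ → 537
txn_id=408: ✓ → 3527
txn_id=409: ✓ → 1532
txn_id=410: ✓ → 2932
txn_id=411: ✓ → 992
txn_id=412: ✓ → 4593
txn_id=413: ✓ → 45
m02_sum = 3069 + 3276 + 4561 + 1389 + 4494 + 4604 + 4176 + 537 + 3527 + 1532 + 2932 + 992 + 4593 + 45 = 39727
—
[m02_sum2: merchant in ('M02', 'M06', 'M04') and risk >= 36]
txn_id=400: ✗
txn_id=401: ✗
txn_id=402: ✗
txn_id=403: ✗
txn_id=404: ✗
txn_id=405: ✗
txn_id=406: ✗
txn_id=407: ✗
txn_id=408: ✗
txn_id=409: ✓ → 1532
txn_id=410: ✓ → 2932
txn_id=411: ✓ → 992
txn_id=412: ✓ → 4593
txn_id=413: ✗
m02_sum2 = 1532 + 2932 + 992 + 4593 = 10049

refund_sum=33704, m02_sum=39727, m02_sum2=10049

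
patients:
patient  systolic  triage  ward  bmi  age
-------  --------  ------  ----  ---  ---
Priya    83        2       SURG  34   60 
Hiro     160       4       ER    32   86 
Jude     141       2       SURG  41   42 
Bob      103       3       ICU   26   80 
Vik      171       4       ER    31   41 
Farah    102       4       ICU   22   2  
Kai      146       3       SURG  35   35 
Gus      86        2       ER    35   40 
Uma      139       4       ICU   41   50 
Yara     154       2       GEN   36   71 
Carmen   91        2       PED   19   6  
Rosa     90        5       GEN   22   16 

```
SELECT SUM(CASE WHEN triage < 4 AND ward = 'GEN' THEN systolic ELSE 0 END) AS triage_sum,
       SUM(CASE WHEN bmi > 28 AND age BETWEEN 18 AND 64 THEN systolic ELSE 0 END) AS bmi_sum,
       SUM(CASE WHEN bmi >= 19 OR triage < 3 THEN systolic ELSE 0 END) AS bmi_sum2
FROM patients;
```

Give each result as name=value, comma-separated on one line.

triage_sum=154, bmi_sum=766, bmi_sum2=1466

[triage_sum: triage < 4 AND ward = 'GEN']
patient=Priya: ✗
patient=Hiro: ✗
patient=Jude: ✗
patient=Bob: ✗
patient=Vik: ✗
patient=Farah: ✗
patient=Kai: ✗
patient=Gus: ✗
patient=Uma: ✗
patient=Yara: ✓ → 154
patient=Carmen: ✗
patient=Rosa: ✗
triage_sum = 154
—
[bmi_sum: bmi > 28 AND age BETWEEN 18 AND 64]
patient=Priya: ✓ → 83
patient=Hiro: ✗
patient=Jude: ✓ → 141
patient=Bob: ✗
patient=Vik: ✓ → 171
patient=Farah: ✗
patient=Kai: ✓ → 146
patient=Gus: ✓ → 86
patient=Uma: ✓ → 139
patient=Yara: ✗
patient=Carmen: ✗
patient=Rosa: ✗
bmi_sum = 83 + 141 + 171 + 146 + 86 + 139 = 766
—
[bmi_sum2: bmi >= 19 OR triage < 3]
patient=Priya: ✓ → 83
patient=Hiro: ✓ → 160
patient=Jude: ✓ → 141
patient=Bob: ✓ → 103
patient=Vik: ✓ → 171
patient=Farah: ✓ → 102
patient=Kai: ✓ → 146
patient=Gus: ✓ → 86
patient=Uma: ✓ → 139
patient=Yara: ✓ → 154
patient=Carmen: ✓ → 91
patient=Rosa: ✓ → 90
bmi_sum2 = 83 + 160 + 141 + 103 + 171 + 102 + 146 + 86 + 139 + 154 + 91 + 90 = 1466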